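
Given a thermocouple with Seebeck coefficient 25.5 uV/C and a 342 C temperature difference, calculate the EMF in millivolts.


The thermocouple output V = sensitivity * dT.
V = 25.5 uV/C * 342 C
V = 8721.0 uV
V = 8.721 mV

8.721 mV


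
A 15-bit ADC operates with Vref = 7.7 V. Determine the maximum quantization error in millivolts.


The maximum quantization error is +/- LSB/2.
LSB = Vref / 2^n = 7.7 / 32768 = 0.00023499 V
Max error = LSB / 2 = 0.00023499 / 2 = 0.00011749 V
Max error = 0.1175 mV

0.1175 mV


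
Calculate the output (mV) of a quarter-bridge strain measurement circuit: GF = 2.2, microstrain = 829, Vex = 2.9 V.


Quarter bridge output: Vout = (GF * epsilon * Vex) / 4.
Vout = (2.2 * 829e-6 * 2.9) / 4
Vout = 0.00528902 / 4 V
Vout = 0.00132226 V = 1.3223 mV

1.3223 mV


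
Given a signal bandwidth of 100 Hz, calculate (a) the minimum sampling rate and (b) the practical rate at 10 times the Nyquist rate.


By Nyquist theorem, fs_min = 2 * fmax.
fs_min = 2 * 100 = 200 Hz
Practical rate = 10 * fs_min = 10 * 200 = 2000 Hz

fs_min = 200 Hz, fs_practical = 2000 Hz


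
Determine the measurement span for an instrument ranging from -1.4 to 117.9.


Span = upper range - lower range.
Span = 117.9 - (-1.4)
Span = 119.3

119.3


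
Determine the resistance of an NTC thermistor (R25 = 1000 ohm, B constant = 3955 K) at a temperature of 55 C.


NTC thermistor equation: Rt = R25 * exp(B * (1/T - 1/T25)).
T in Kelvin: 328.15 K, T25 = 298.15 K
1/T - 1/T25 = 1/328.15 - 1/298.15 = -0.00030663
B * (1/T - 1/T25) = 3955 * -0.00030663 = -1.2127
Rt = 1000 * exp(-1.2127) = 297.4 ohm

297.4 ohm


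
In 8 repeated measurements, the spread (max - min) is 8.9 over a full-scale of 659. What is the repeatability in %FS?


Repeatability = (spread / full scale) * 100%.
R = (8.9 / 659) * 100
R = 1.351 %FS

1.351 %FS


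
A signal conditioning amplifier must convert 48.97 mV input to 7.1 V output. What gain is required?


Gain = Vout / Vin (converting to same units).
G = 7.1 V / 48.97 mV
G = 7100.0 mV / 48.97 mV
G = 144.99

144.99


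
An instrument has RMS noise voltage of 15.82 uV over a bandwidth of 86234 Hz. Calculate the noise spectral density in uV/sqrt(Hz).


Noise spectral density = Vrms / sqrt(BW).
NSD = 15.82 / sqrt(86234)
NSD = 15.82 / 293.6563
NSD = 0.0539 uV/sqrt(Hz)

0.0539 uV/sqrt(Hz)


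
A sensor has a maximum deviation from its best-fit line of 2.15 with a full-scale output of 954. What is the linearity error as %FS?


Linearity error = (max deviation / full scale) * 100%.
Linearity = (2.15 / 954) * 100
Linearity = 0.225 %FS

0.225 %FS


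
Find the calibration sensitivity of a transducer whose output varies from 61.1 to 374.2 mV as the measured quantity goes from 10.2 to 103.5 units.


Sensitivity = (y2 - y1) / (x2 - x1).
S = (374.2 - 61.1) / (103.5 - 10.2)
S = 313.1 / 93.3
S = 3.3558 mV/unit

3.3558 mV/unit


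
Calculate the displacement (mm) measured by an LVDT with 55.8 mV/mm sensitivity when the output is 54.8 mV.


Displacement = Vout / sensitivity.
d = 54.8 / 55.8
d = 0.982 mm

0.982 mm


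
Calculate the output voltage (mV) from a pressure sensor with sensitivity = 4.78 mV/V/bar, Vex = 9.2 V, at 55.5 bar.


Output = sensitivity * Vex * P.
Vout = 4.78 * 9.2 * 55.5
Vout = 43.976 * 55.5
Vout = 2440.67 mV

2440.67 mV


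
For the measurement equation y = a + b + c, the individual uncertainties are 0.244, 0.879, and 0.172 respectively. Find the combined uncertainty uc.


For a sum of independent quantities, uc = sqrt(u1^2 + u2^2 + u3^2).
uc = sqrt(0.244^2 + 0.879^2 + 0.172^2)
uc = sqrt(0.059536 + 0.772641 + 0.029584)
uc = 0.9283

0.9283


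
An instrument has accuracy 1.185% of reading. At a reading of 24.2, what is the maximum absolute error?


Absolute error = (accuracy% / 100) * reading.
Error = (1.185 / 100) * 24.2
Error = 0.01185 * 24.2
Error = 0.2868

0.2868


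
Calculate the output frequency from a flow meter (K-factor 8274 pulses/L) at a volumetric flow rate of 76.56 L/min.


Frequency = K * Q / 60 (converting L/min to L/s).
f = 8274 * 76.56 / 60
f = 633457.44 / 60
f = 10557.62 Hz

10557.62 Hz


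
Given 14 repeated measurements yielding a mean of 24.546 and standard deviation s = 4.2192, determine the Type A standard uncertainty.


The standard uncertainty for Type A evaluation is u = s / sqrt(n).
u = 4.2192 / sqrt(14)
u = 4.2192 / 3.7417
u = 1.1276

1.1276


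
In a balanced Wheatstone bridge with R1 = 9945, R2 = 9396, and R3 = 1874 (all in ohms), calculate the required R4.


At balance: R1*R4 = R2*R3, so R4 = R2*R3/R1.
R4 = 9396 * 1874 / 9945
R4 = 17608104 / 9945
R4 = 1770.55 ohm

1770.55 ohm


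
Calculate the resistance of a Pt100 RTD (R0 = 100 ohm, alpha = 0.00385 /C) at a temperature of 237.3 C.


The RTD equation: Rt = R0 * (1 + alpha * T).
Rt = 100 * (1 + 0.00385 * 237.3)
Rt = 100 * (1 + 0.913605)
Rt = 100 * 1.913605
Rt = 191.361 ohm

191.361 ohm


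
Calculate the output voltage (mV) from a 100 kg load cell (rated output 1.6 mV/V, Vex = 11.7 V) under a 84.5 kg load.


Vout = rated_output * Vex * (load / capacity).
Vout = 1.6 * 11.7 * (84.5 / 100)
Vout = 1.6 * 11.7 * 0.845
Vout = 15.818 mV

15.818 mV


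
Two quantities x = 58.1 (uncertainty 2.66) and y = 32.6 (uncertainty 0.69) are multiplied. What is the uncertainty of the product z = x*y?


For a product z = x*y, the relative uncertainty is:
uz/z = sqrt((ux/x)^2 + (uy/y)^2)
Relative uncertainties: ux/x = 2.66/58.1 = 0.045783
uy/y = 0.69/32.6 = 0.021166
z = 58.1 * 32.6 = 1894.1
uz = 1894.1 * sqrt(0.045783^2 + 0.021166^2) = 95.534

95.534


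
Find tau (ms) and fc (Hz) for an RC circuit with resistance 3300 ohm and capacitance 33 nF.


Time constant: tau = R * C.
tau = 3300 * 3.30e-08 = 0.0001089 s
tau = 0.1089 ms
Cutoff frequency: fc = 1 / (2*pi*R*C).
fc = 1 / (2*pi*0.0001089) = 1461.48 Hz

tau = 0.1089 ms, fc = 1461.48 Hz


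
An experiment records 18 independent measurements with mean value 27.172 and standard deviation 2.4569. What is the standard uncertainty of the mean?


The standard uncertainty for Type A evaluation is u = s / sqrt(n).
u = 2.4569 / sqrt(18)
u = 2.4569 / 4.2426
u = 0.5791

0.5791


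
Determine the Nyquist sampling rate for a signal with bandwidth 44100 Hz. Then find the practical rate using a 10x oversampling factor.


By Nyquist theorem, fs_min = 2 * fmax.
fs_min = 2 * 44100 = 88200 Hz
Practical rate = 10 * fs_min = 10 * 88200 = 882000 Hz

fs_min = 88200 Hz, fs_practical = 882000 Hz


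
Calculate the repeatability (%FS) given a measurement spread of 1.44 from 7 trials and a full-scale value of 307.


Repeatability = (spread / full scale) * 100%.
R = (1.44 / 307) * 100
R = 0.469 %FS

0.469 %FS


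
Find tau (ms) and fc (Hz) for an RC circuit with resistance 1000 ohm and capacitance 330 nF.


Time constant: tau = R * C.
tau = 1000 * 3.30e-07 = 0.00033 s
tau = 0.33 ms
Cutoff frequency: fc = 1 / (2*pi*R*C).
fc = 1 / (2*pi*0.00033) = 482.29 Hz

tau = 0.33 ms, fc = 482.29 Hz


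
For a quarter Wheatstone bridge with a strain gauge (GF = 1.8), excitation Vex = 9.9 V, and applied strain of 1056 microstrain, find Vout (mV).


Quarter bridge output: Vout = (GF * epsilon * Vex) / 4.
Vout = (1.8 * 1056e-6 * 9.9) / 4
Vout = 0.01881792 / 4 V
Vout = 0.00470448 V = 4.7045 mV

4.7045 mV


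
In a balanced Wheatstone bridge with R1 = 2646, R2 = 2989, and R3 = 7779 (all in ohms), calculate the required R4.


At balance: R1*R4 = R2*R3, so R4 = R2*R3/R1.
R4 = 2989 * 7779 / 2646
R4 = 23251431 / 2646
R4 = 8787.39 ohm

8787.39 ohm


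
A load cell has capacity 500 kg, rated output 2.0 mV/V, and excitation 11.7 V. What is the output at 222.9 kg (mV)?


Vout = rated_output * Vex * (load / capacity).
Vout = 2.0 * 11.7 * (222.9 / 500)
Vout = 2.0 * 11.7 * 0.4458
Vout = 10.432 mV

10.432 mV


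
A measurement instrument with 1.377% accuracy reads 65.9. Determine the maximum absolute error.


Absolute error = (accuracy% / 100) * reading.
Error = (1.377 / 100) * 65.9
Error = 0.01377 * 65.9
Error = 0.9074

0.9074


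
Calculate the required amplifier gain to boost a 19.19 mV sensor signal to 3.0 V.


Gain = Vout / Vin (converting to same units).
G = 3.0 V / 19.19 mV
G = 3000.0 mV / 19.19 mV
G = 156.33

156.33


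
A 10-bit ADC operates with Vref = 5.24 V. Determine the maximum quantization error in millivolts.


The maximum quantization error is +/- LSB/2.
LSB = Vref / 2^n = 5.24 / 1024 = 0.00511719 V
Max error = LSB / 2 = 0.00511719 / 2 = 0.00255859 V
Max error = 2.5586 mV

2.5586 mV


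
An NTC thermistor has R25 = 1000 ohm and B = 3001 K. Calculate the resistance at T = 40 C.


NTC thermistor equation: Rt = R25 * exp(B * (1/T - 1/T25)).
T in Kelvin: 313.15 K, T25 = 298.15 K
1/T - 1/T25 = 1/313.15 - 1/298.15 = -0.00016066
B * (1/T - 1/T25) = 3001 * -0.00016066 = -0.4821
Rt = 1000 * exp(-0.4821) = 617.5 ohm

617.5 ohm


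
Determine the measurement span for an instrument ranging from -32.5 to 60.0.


Span = upper range - lower range.
Span = 60.0 - (-32.5)
Span = 92.5

92.5


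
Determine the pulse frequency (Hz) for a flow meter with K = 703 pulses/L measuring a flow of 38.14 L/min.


Frequency = K * Q / 60 (converting L/min to L/s).
f = 703 * 38.14 / 60
f = 26812.42 / 60
f = 446.87 Hz

446.87 Hz


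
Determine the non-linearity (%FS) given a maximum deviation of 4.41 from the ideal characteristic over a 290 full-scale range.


Linearity error = (max deviation / full scale) * 100%.
Linearity = (4.41 / 290) * 100
Linearity = 1.521 %FS

1.521 %FS


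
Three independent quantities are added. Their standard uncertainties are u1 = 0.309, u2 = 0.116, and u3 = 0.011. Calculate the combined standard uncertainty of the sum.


For a sum of independent quantities, uc = sqrt(u1^2 + u2^2 + u3^2).
uc = sqrt(0.309^2 + 0.116^2 + 0.011^2)
uc = sqrt(0.095481 + 0.013456 + 0.000121)
uc = 0.3302

0.3302


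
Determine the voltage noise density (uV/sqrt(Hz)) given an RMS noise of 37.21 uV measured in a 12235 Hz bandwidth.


Noise spectral density = Vrms / sqrt(BW).
NSD = 37.21 / sqrt(12235)
NSD = 37.21 / 110.6119
NSD = 0.3364 uV/sqrt(Hz)

0.3364 uV/sqrt(Hz)


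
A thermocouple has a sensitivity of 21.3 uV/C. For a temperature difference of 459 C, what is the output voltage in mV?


The thermocouple output V = sensitivity * dT.
V = 21.3 uV/C * 459 C
V = 9776.7 uV
V = 9.777 mV

9.777 mV


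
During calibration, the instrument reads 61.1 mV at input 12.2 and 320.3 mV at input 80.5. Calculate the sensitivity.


Sensitivity = (y2 - y1) / (x2 - x1).
S = (320.3 - 61.1) / (80.5 - 12.2)
S = 259.2 / 68.3
S = 3.795 mV/unit

3.795 mV/unit


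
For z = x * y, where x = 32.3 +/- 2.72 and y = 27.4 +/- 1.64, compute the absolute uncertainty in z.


For a product z = x*y, the relative uncertainty is:
uz/z = sqrt((ux/x)^2 + (uy/y)^2)
Relative uncertainties: ux/x = 2.72/32.3 = 0.084211
uy/y = 1.64/27.4 = 0.059854
z = 32.3 * 27.4 = 885.0
uz = 885.0 * sqrt(0.084211^2 + 0.059854^2) = 91.436

91.436


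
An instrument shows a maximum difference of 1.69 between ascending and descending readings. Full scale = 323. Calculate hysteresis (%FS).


Hysteresis = (max difference / full scale) * 100%.
H = (1.69 / 323) * 100
H = 0.523 %FS

0.523 %FS


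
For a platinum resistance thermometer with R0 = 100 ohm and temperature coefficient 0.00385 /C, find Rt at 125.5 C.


The RTD equation: Rt = R0 * (1 + alpha * T).
Rt = 100 * (1 + 0.00385 * 125.5)
Rt = 100 * (1 + 0.483175)
Rt = 100 * 1.483175
Rt = 148.318 ohm

148.318 ohm


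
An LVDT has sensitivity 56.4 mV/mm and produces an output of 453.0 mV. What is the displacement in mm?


Displacement = Vout / sensitivity.
d = 453.0 / 56.4
d = 8.032 mm

8.032 mm


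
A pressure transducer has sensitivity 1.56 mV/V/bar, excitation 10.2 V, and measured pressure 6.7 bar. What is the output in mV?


Output = sensitivity * Vex * P.
Vout = 1.56 * 10.2 * 6.7
Vout = 15.912 * 6.7
Vout = 106.61 mV

106.61 mV


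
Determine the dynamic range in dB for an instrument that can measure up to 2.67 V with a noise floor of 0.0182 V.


Dynamic range = 20 * log10(Vmax / Vnoise).
DR = 20 * log10(2.67 / 0.0182)
DR = 20 * log10(146.7)
DR = 43.33 dB

43.33 dB


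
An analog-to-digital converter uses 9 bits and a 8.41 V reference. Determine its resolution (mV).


The resolution (LSB) of an ADC is Vref / 2^n.
LSB = 8.41 / 2^9
LSB = 8.41 / 512
LSB = 0.01642578 V = 16.42578125 mV

16.42578125 mV


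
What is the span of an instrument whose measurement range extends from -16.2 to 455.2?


Span = upper range - lower range.
Span = 455.2 - (-16.2)
Span = 471.4

471.4


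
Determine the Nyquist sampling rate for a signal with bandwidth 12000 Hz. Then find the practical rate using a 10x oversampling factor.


By Nyquist theorem, fs_min = 2 * fmax.
fs_min = 2 * 12000 = 24000 Hz
Practical rate = 10 * fs_min = 10 * 24000 = 240000 Hz

fs_min = 24000 Hz, fs_practical = 240000 Hz


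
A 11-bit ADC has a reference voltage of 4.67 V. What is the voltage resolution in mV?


The resolution (LSB) of an ADC is Vref / 2^n.
LSB = 4.67 / 2^11
LSB = 4.67 / 2048
LSB = 0.00228027 V = 2.28027344 mV

2.28027344 mV


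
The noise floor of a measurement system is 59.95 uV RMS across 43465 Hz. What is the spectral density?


Noise spectral density = Vrms / sqrt(BW).
NSD = 59.95 / sqrt(43465)
NSD = 59.95 / 208.4826
NSD = 0.2876 uV/sqrt(Hz)

0.2876 uV/sqrt(Hz)


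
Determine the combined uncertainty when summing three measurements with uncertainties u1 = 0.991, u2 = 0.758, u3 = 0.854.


For a sum of independent quantities, uc = sqrt(u1^2 + u2^2 + u3^2).
uc = sqrt(0.991^2 + 0.758^2 + 0.854^2)
uc = sqrt(0.982081 + 0.574564 + 0.729316)
uc = 1.5119

1.5119


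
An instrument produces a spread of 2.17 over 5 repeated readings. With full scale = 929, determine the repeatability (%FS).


Repeatability = (spread / full scale) * 100%.
R = (2.17 / 929) * 100
R = 0.234 %FS

0.234 %FS


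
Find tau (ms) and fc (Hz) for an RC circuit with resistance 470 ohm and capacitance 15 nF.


Time constant: tau = R * C.
tau = 470 * 1.50e-08 = 7.05e-06 s
tau = 0.0071 ms
Cutoff frequency: fc = 1 / (2*pi*R*C).
fc = 1 / (2*pi*7.05e-06) = 22575.17 Hz

tau = 0.0071 ms, fc = 22575.17 Hz


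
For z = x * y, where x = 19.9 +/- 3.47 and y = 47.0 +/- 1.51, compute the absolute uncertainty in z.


For a product z = x*y, the relative uncertainty is:
uz/z = sqrt((ux/x)^2 + (uy/y)^2)
Relative uncertainties: ux/x = 3.47/19.9 = 0.174372
uy/y = 1.51/47.0 = 0.032128
z = 19.9 * 47.0 = 935.3
uz = 935.3 * sqrt(0.174372^2 + 0.032128^2) = 165.835

165.835


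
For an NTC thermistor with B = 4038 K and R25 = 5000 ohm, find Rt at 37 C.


NTC thermistor equation: Rt = R25 * exp(B * (1/T - 1/T25)).
T in Kelvin: 310.15 K, T25 = 298.15 K
1/T - 1/T25 = 1/310.15 - 1/298.15 = -0.00012977
B * (1/T - 1/T25) = 4038 * -0.00012977 = -0.524
Rt = 5000 * exp(-0.524) = 2960.7 ohm

2960.7 ohm


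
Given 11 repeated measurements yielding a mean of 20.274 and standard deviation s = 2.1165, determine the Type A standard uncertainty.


The standard uncertainty for Type A evaluation is u = s / sqrt(n).
u = 2.1165 / sqrt(11)
u = 2.1165 / 3.3166
u = 0.6381

0.6381


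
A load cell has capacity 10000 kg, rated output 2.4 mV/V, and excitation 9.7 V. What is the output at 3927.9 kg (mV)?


Vout = rated_output * Vex * (load / capacity).
Vout = 2.4 * 9.7 * (3927.9 / 10000)
Vout = 2.4 * 9.7 * 0.39279
Vout = 9.144 mV

9.144 mV


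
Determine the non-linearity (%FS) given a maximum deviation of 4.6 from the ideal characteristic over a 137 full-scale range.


Linearity error = (max deviation / full scale) * 100%.
Linearity = (4.6 / 137) * 100
Linearity = 3.358 %FS

3.358 %FS


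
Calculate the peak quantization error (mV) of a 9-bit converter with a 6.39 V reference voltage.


The maximum quantization error is +/- LSB/2.
LSB = Vref / 2^n = 6.39 / 512 = 0.01248047 V
Max error = LSB / 2 = 0.01248047 / 2 = 0.00624023 V
Max error = 6.2402 mV

6.2402 mV


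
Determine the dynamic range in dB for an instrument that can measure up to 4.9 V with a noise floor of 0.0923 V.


Dynamic range = 20 * log10(Vmax / Vnoise).
DR = 20 * log10(4.9 / 0.0923)
DR = 20 * log10(53.09)
DR = 34.5 dB

34.5 dB


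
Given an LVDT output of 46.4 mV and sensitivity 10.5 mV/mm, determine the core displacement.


Displacement = Vout / sensitivity.
d = 46.4 / 10.5
d = 4.419 mm

4.419 mm


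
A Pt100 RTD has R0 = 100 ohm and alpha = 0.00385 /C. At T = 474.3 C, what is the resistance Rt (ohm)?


The RTD equation: Rt = R0 * (1 + alpha * T).
Rt = 100 * (1 + 0.00385 * 474.3)
Rt = 100 * (1 + 1.826055)
Rt = 100 * 2.826055
Rt = 282.606 ohm

282.606 ohm


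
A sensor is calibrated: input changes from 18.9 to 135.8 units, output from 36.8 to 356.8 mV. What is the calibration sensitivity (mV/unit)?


Sensitivity = (y2 - y1) / (x2 - x1).
S = (356.8 - 36.8) / (135.8 - 18.9)
S = 320.0 / 116.9
S = 2.7374 mV/unit

2.7374 mV/unit


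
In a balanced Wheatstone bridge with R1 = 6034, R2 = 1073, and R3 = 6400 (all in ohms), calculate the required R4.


At balance: R1*R4 = R2*R3, so R4 = R2*R3/R1.
R4 = 1073 * 6400 / 6034
R4 = 6867200 / 6034
R4 = 1138.08 ohm

1138.08 ohm


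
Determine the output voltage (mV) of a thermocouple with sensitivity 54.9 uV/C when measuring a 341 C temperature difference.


The thermocouple output V = sensitivity * dT.
V = 54.9 uV/C * 341 C
V = 18720.9 uV
V = 18.721 mV

18.721 mV


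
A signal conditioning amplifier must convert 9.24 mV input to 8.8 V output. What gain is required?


Gain = Vout / Vin (converting to same units).
G = 8.8 V / 9.24 mV
G = 8800.0 mV / 9.24 mV
G = 952.38

952.38


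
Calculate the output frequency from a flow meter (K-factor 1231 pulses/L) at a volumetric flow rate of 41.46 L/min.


Frequency = K * Q / 60 (converting L/min to L/s).
f = 1231 * 41.46 / 60
f = 51037.26 / 60
f = 850.62 Hz

850.62 Hz


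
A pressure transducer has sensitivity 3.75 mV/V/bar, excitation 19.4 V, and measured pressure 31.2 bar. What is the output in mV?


Output = sensitivity * Vex * P.
Vout = 3.75 * 19.4 * 31.2
Vout = 72.75 * 31.2
Vout = 2269.8 mV

2269.8 mV


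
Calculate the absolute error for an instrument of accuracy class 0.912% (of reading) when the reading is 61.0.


Absolute error = (accuracy% / 100) * reading.
Error = (0.912 / 100) * 61.0
Error = 0.00912 * 61.0
Error = 0.5563

0.5563


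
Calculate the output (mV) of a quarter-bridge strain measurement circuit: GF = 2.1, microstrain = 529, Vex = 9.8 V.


Quarter bridge output: Vout = (GF * epsilon * Vex) / 4.
Vout = (2.1 * 529e-6 * 9.8) / 4
Vout = 0.01088682 / 4 V
Vout = 0.00272171 V = 2.7217 mV

2.7217 mV


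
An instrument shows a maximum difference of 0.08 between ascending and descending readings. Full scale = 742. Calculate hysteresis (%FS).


Hysteresis = (max difference / full scale) * 100%.
H = (0.08 / 742) * 100
H = 0.011 %FS

0.011 %FS


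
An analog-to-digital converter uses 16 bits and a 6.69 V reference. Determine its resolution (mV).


The resolution (LSB) of an ADC is Vref / 2^n.
LSB = 6.69 / 2^16
LSB = 6.69 / 65536
LSB = 0.00010208 V = 0.1020813 mV

0.1020813 mV


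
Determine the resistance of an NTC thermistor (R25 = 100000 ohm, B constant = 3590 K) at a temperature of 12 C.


NTC thermistor equation: Rt = R25 * exp(B * (1/T - 1/T25)).
T in Kelvin: 285.15 K, T25 = 298.15 K
1/T - 1/T25 = 1/285.15 - 1/298.15 = 0.00015291
B * (1/T - 1/T25) = 3590 * 0.00015291 = 0.5489
Rt = 100000 * exp(0.5489) = 173142.7 ohm

173142.7 ohm


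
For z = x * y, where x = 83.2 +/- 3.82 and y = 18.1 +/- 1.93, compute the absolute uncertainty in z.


For a product z = x*y, the relative uncertainty is:
uz/z = sqrt((ux/x)^2 + (uy/y)^2)
Relative uncertainties: ux/x = 3.82/83.2 = 0.045913
uy/y = 1.93/18.1 = 0.10663
z = 83.2 * 18.1 = 1505.9
uz = 1505.9 * sqrt(0.045913^2 + 0.10663^2) = 174.829

174.829


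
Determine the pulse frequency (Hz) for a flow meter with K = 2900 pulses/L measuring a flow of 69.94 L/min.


Frequency = K * Q / 60 (converting L/min to L/s).
f = 2900 * 69.94 / 60
f = 202826.0 / 60
f = 3380.43 Hz

3380.43 Hz


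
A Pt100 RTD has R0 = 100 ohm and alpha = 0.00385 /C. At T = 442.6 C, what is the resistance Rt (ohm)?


The RTD equation: Rt = R0 * (1 + alpha * T).
Rt = 100 * (1 + 0.00385 * 442.6)
Rt = 100 * (1 + 1.70401)
Rt = 100 * 2.70401
Rt = 270.401 ohm

270.401 ohm


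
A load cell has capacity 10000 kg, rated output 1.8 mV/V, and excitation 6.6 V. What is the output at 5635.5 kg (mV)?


Vout = rated_output * Vex * (load / capacity).
Vout = 1.8 * 6.6 * (5635.5 / 10000)
Vout = 1.8 * 6.6 * 0.56355
Vout = 6.695 mV

6.695 mV


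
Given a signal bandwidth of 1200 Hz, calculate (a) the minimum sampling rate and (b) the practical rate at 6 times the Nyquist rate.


By Nyquist theorem, fs_min = 2 * fmax.
fs_min = 2 * 1200 = 2400 Hz
Practical rate = 6 * fs_min = 6 * 2400 = 14400 Hz

fs_min = 2400 Hz, fs_practical = 14400 Hz


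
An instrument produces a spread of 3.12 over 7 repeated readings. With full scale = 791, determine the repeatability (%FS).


Repeatability = (spread / full scale) * 100%.
R = (3.12 / 791) * 100
R = 0.394 %FS

0.394 %FS


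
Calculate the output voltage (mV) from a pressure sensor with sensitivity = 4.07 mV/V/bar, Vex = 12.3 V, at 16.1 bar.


Output = sensitivity * Vex * P.
Vout = 4.07 * 12.3 * 16.1
Vout = 50.061 * 16.1
Vout = 805.98 mV

805.98 mV


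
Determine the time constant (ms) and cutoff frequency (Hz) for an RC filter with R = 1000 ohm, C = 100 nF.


Time constant: tau = R * C.
tau = 1000 * 1.00e-07 = 0.0001 s
tau = 0.1 ms
Cutoff frequency: fc = 1 / (2*pi*R*C).
fc = 1 / (2*pi*0.0001) = 1591.55 Hz

tau = 0.1 ms, fc = 1591.55 Hz


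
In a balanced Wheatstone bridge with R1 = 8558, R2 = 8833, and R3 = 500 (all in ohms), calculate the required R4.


At balance: R1*R4 = R2*R3, so R4 = R2*R3/R1.
R4 = 8833 * 500 / 8558
R4 = 4416500 / 8558
R4 = 516.07 ohm

516.07 ohm


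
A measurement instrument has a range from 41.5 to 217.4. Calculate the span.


Span = upper range - lower range.
Span = 217.4 - (41.5)
Span = 175.9

175.9


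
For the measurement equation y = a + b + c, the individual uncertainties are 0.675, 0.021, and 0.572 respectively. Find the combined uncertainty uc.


For a sum of independent quantities, uc = sqrt(u1^2 + u2^2 + u3^2).
uc = sqrt(0.675^2 + 0.021^2 + 0.572^2)
uc = sqrt(0.455625 + 0.000441 + 0.327184)
uc = 0.885

0.885


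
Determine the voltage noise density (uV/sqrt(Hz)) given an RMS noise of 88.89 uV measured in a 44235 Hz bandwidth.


Noise spectral density = Vrms / sqrt(BW).
NSD = 88.89 / sqrt(44235)
NSD = 88.89 / 210.3212
NSD = 0.4226 uV/sqrt(Hz)

0.4226 uV/sqrt(Hz)


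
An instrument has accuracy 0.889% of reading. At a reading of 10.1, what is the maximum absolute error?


Absolute error = (accuracy% / 100) * reading.
Error = (0.889 / 100) * 10.1
Error = 0.00889 * 10.1
Error = 0.0898

0.0898


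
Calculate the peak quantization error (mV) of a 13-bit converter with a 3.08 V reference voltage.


The maximum quantization error is +/- LSB/2.
LSB = Vref / 2^n = 3.08 / 8192 = 0.00037598 V
Max error = LSB / 2 = 0.00037598 / 2 = 0.00018799 V
Max error = 0.188 mV

0.188 mV


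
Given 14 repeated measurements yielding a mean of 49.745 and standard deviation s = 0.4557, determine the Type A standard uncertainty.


The standard uncertainty for Type A evaluation is u = s / sqrt(n).
u = 0.4557 / sqrt(14)
u = 0.4557 / 3.7417
u = 0.1218

0.1218


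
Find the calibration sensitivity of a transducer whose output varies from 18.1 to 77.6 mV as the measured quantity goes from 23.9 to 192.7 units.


Sensitivity = (y2 - y1) / (x2 - x1).
S = (77.6 - 18.1) / (192.7 - 23.9)
S = 59.5 / 168.8
S = 0.3525 mV/unit

0.3525 mV/unit


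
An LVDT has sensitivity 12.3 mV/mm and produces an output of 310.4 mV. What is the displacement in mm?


Displacement = Vout / sensitivity.
d = 310.4 / 12.3
d = 25.236 mm

25.236 mm


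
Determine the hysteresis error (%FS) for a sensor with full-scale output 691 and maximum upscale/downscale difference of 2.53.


Hysteresis = (max difference / full scale) * 100%.
H = (2.53 / 691) * 100
H = 0.366 %FS

0.366 %FS


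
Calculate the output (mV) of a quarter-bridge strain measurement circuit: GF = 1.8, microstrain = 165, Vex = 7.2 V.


Quarter bridge output: Vout = (GF * epsilon * Vex) / 4.
Vout = (1.8 * 165e-6 * 7.2) / 4
Vout = 0.0021384 / 4 V
Vout = 0.0005346 V = 0.5346 mV

0.5346 mV


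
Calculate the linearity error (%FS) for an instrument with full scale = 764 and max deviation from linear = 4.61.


Linearity error = (max deviation / full scale) * 100%.
Linearity = (4.61 / 764) * 100
Linearity = 0.603 %FS

0.603 %FS


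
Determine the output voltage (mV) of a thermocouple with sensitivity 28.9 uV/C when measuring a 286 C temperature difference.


The thermocouple output V = sensitivity * dT.
V = 28.9 uV/C * 286 C
V = 8265.4 uV
V = 8.265 mV

8.265 mV


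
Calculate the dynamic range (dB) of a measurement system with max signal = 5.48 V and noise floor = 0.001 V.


Dynamic range = 20 * log10(Vmax / Vnoise).
DR = 20 * log10(5.48 / 0.001)
DR = 20 * log10(5480.0)
DR = 74.78 dB

74.78 dB


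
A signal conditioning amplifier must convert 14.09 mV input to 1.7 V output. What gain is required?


Gain = Vout / Vin (converting to same units).
G = 1.7 V / 14.09 mV
G = 1700.0 mV / 14.09 mV
G = 120.65

120.65


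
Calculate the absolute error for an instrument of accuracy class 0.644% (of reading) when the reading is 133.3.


Absolute error = (accuracy% / 100) * reading.
Error = (0.644 / 100) * 133.3
Error = 0.00644 * 133.3
Error = 0.8585

0.8585


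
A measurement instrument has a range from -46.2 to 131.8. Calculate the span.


Span = upper range - lower range.
Span = 131.8 - (-46.2)
Span = 178.0

178.0


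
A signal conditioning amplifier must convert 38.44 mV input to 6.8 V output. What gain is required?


Gain = Vout / Vin (converting to same units).
G = 6.8 V / 38.44 mV
G = 6800.0 mV / 38.44 mV
G = 176.9

176.9


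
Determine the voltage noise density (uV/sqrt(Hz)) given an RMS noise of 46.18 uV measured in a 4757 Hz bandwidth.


Noise spectral density = Vrms / sqrt(BW).
NSD = 46.18 / sqrt(4757)
NSD = 46.18 / 68.971
NSD = 0.6696 uV/sqrt(Hz)

0.6696 uV/sqrt(Hz)


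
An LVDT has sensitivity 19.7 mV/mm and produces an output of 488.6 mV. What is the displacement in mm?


Displacement = Vout / sensitivity.
d = 488.6 / 19.7
d = 24.802 mm

24.802 mm


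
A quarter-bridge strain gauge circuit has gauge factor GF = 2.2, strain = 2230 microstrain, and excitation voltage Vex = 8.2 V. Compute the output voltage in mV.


Quarter bridge output: Vout = (GF * epsilon * Vex) / 4.
Vout = (2.2 * 2230e-6 * 8.2) / 4
Vout = 0.0402292 / 4 V
Vout = 0.0100573 V = 10.0573 mV

10.0573 mV


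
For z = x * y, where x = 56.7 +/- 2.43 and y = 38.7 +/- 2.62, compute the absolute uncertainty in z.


For a product z = x*y, the relative uncertainty is:
uz/z = sqrt((ux/x)^2 + (uy/y)^2)
Relative uncertainties: ux/x = 2.43/56.7 = 0.042857
uy/y = 2.62/38.7 = 0.0677
z = 56.7 * 38.7 = 2194.3
uz = 2194.3 * sqrt(0.042857^2 + 0.0677^2) = 175.818

175.818


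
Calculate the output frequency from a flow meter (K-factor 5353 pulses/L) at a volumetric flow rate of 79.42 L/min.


Frequency = K * Q / 60 (converting L/min to L/s).
f = 5353 * 79.42 / 60
f = 425135.26 / 60
f = 7085.59 Hz

7085.59 Hz


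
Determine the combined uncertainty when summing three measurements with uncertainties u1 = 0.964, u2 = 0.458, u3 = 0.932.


For a sum of independent quantities, uc = sqrt(u1^2 + u2^2 + u3^2).
uc = sqrt(0.964^2 + 0.458^2 + 0.932^2)
uc = sqrt(0.929296 + 0.209764 + 0.868624)
uc = 1.4169

1.4169


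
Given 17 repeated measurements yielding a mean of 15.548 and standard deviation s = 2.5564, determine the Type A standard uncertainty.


The standard uncertainty for Type A evaluation is u = s / sqrt(n).
u = 2.5564 / sqrt(17)
u = 2.5564 / 4.1231
u = 0.62

0.62


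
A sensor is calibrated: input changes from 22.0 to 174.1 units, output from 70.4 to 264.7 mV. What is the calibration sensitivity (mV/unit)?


Sensitivity = (y2 - y1) / (x2 - x1).
S = (264.7 - 70.4) / (174.1 - 22.0)
S = 194.3 / 152.1
S = 1.2774 mV/unit

1.2774 mV/unit


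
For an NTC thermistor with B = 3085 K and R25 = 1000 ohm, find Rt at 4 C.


NTC thermistor equation: Rt = R25 * exp(B * (1/T - 1/T25)).
T in Kelvin: 277.15 K, T25 = 298.15 K
1/T - 1/T25 = 1/277.15 - 1/298.15 = 0.00025414
B * (1/T - 1/T25) = 3085 * 0.00025414 = 0.784
Rt = 1000 * exp(0.784) = 2190.3 ohm

2190.3 ohm


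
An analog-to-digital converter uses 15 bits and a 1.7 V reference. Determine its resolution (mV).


The resolution (LSB) of an ADC is Vref / 2^n.
LSB = 1.7 / 2^15
LSB = 1.7 / 32768
LSB = 5.188e-05 V = 0.05187988 mV

0.05187988 mV


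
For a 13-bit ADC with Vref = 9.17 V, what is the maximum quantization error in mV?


The maximum quantization error is +/- LSB/2.
LSB = Vref / 2^n = 9.17 / 8192 = 0.00111938 V
Max error = LSB / 2 = 0.00111938 / 2 = 0.00055969 V
Max error = 0.5597 mV

0.5597 mV


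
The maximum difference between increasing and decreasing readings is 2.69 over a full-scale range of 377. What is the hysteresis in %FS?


Hysteresis = (max difference / full scale) * 100%.
H = (2.69 / 377) * 100
H = 0.714 %FS

0.714 %FS


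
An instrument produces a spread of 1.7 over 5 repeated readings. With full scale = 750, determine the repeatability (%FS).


Repeatability = (spread / full scale) * 100%.
R = (1.7 / 750) * 100
R = 0.227 %FS

0.227 %FS


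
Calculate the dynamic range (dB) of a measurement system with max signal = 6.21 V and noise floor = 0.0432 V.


Dynamic range = 20 * log10(Vmax / Vnoise).
DR = 20 * log10(6.21 / 0.0432)
DR = 20 * log10(143.75)
DR = 43.15 dB

43.15 dB


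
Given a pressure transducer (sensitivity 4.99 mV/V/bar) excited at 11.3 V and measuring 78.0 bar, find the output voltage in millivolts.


Output = sensitivity * Vex * P.
Vout = 4.99 * 11.3 * 78.0
Vout = 56.387 * 78.0
Vout = 4398.19 mV

4398.19 mV


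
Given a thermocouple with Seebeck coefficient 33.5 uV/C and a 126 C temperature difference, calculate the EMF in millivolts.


The thermocouple output V = sensitivity * dT.
V = 33.5 uV/C * 126 C
V = 4221.0 uV
V = 4.221 mV

4.221 mV


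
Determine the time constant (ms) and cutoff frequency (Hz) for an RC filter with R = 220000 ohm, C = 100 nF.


Time constant: tau = R * C.
tau = 220000 * 1.00e-07 = 0.022 s
tau = 22.0 ms
Cutoff frequency: fc = 1 / (2*pi*R*C).
fc = 1 / (2*pi*0.022) = 7.23 Hz

tau = 22.0 ms, fc = 7.23 Hz


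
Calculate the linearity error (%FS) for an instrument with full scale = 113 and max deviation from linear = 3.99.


Linearity error = (max deviation / full scale) * 100%.
Linearity = (3.99 / 113) * 100
Linearity = 3.531 %FS

3.531 %FS


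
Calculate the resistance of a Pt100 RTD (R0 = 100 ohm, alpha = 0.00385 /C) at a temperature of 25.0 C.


The RTD equation: Rt = R0 * (1 + alpha * T).
Rt = 100 * (1 + 0.00385 * 25.0)
Rt = 100 * (1 + 0.09625)
Rt = 100 * 1.09625
Rt = 109.625 ohm

109.625 ohm


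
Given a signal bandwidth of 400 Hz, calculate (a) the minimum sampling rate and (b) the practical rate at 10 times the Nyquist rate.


By Nyquist theorem, fs_min = 2 * fmax.
fs_min = 2 * 400 = 800 Hz
Practical rate = 10 * fs_min = 10 * 800 = 8000 Hz

fs_min = 800 Hz, fs_practical = 8000 Hz


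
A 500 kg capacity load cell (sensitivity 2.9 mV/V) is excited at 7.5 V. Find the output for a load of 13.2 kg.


Vout = rated_output * Vex * (load / capacity).
Vout = 2.9 * 7.5 * (13.2 / 500)
Vout = 2.9 * 7.5 * 0.0264
Vout = 0.574 mV

0.574 mV


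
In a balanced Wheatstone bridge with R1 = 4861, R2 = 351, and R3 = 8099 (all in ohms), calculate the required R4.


At balance: R1*R4 = R2*R3, so R4 = R2*R3/R1.
R4 = 351 * 8099 / 4861
R4 = 2842749 / 4861
R4 = 584.81 ohm

584.81 ohm


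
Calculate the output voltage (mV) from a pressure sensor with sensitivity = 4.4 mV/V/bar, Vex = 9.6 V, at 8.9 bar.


Output = sensitivity * Vex * P.
Vout = 4.4 * 9.6 * 8.9
Vout = 42.24 * 8.9
Vout = 375.94 mV

375.94 mV


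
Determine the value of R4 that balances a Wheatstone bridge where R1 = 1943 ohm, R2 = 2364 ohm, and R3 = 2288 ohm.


At balance: R1*R4 = R2*R3, so R4 = R2*R3/R1.
R4 = 2364 * 2288 / 1943
R4 = 5408832 / 1943
R4 = 2783.75 ohm

2783.75 ohm


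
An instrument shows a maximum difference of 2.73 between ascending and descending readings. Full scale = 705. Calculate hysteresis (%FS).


Hysteresis = (max difference / full scale) * 100%.
H = (2.73 / 705) * 100
H = 0.387 %FS

0.387 %FS


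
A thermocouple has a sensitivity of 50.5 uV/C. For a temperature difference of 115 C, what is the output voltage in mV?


The thermocouple output V = sensitivity * dT.
V = 50.5 uV/C * 115 C
V = 5807.5 uV
V = 5.808 mV

5.808 mV


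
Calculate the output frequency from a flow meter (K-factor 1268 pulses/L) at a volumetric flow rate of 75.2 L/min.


Frequency = K * Q / 60 (converting L/min to L/s).
f = 1268 * 75.2 / 60
f = 95353.6 / 60
f = 1589.23 Hz

1589.23 Hz


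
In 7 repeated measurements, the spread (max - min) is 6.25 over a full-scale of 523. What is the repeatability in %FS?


Repeatability = (spread / full scale) * 100%.
R = (6.25 / 523) * 100
R = 1.195 %FS

1.195 %FS


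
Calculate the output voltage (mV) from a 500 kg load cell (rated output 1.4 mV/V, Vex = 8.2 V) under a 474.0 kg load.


Vout = rated_output * Vex * (load / capacity).
Vout = 1.4 * 8.2 * (474.0 / 500)
Vout = 1.4 * 8.2 * 0.948
Vout = 10.883 mV

10.883 mV


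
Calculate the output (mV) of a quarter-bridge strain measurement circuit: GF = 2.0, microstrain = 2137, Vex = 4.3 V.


Quarter bridge output: Vout = (GF * epsilon * Vex) / 4.
Vout = (2.0 * 2137e-6 * 4.3) / 4
Vout = 0.0183782 / 4 V
Vout = 0.00459455 V = 4.5945 mV

4.5945 mV


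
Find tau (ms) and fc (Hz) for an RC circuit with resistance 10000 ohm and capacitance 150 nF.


Time constant: tau = R * C.
tau = 10000 * 1.50e-07 = 0.0015 s
tau = 1.5 ms
Cutoff frequency: fc = 1 / (2*pi*R*C).
fc = 1 / (2*pi*0.0015) = 106.1 Hz

tau = 1.5 ms, fc = 106.1 Hz


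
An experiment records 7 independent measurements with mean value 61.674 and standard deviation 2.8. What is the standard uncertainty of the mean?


The standard uncertainty for Type A evaluation is u = s / sqrt(n).
u = 2.8 / sqrt(7)
u = 2.8 / 2.6458
u = 1.0583

1.0583


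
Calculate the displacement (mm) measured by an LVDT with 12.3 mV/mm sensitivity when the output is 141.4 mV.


Displacement = Vout / sensitivity.
d = 141.4 / 12.3
d = 11.496 mm

11.496 mm


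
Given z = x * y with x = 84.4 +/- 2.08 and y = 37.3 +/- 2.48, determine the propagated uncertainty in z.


For a product z = x*y, the relative uncertainty is:
uz/z = sqrt((ux/x)^2 + (uy/y)^2)
Relative uncertainties: ux/x = 2.08/84.4 = 0.024645
uy/y = 2.48/37.3 = 0.066488
z = 84.4 * 37.3 = 3148.1
uz = 3148.1 * sqrt(0.024645^2 + 0.066488^2) = 223.228

223.228


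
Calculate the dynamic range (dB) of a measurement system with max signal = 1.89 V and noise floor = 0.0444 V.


Dynamic range = 20 * log10(Vmax / Vnoise).
DR = 20 * log10(1.89 / 0.0444)
DR = 20 * log10(42.57)
DR = 32.58 dB

32.58 dB


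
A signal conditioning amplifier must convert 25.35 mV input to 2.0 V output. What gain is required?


Gain = Vout / Vin (converting to same units).
G = 2.0 V / 25.35 mV
G = 2000.0 mV / 25.35 mV
G = 78.9

78.9


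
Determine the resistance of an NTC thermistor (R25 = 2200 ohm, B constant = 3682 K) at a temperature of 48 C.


NTC thermistor equation: Rt = R25 * exp(B * (1/T - 1/T25)).
T in Kelvin: 321.15 K, T25 = 298.15 K
1/T - 1/T25 = 1/321.15 - 1/298.15 = -0.00024021
B * (1/T - 1/T25) = 3682 * -0.00024021 = -0.8844
Rt = 2200 * exp(-0.8844) = 908.5 ohm

908.5 ohm


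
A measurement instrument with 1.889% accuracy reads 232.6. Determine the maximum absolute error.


Absolute error = (accuracy% / 100) * reading.
Error = (1.889 / 100) * 232.6
Error = 0.01889 * 232.6
Error = 4.3938

4.3938


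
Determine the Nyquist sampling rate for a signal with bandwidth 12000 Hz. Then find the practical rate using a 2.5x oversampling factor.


By Nyquist theorem, fs_min = 2 * fmax.
fs_min = 2 * 12000 = 24000 Hz
Practical rate = 2.5 * fs_min = 2.5 * 24000 = 60000 Hz

fs_min = 24000 Hz, fs_practical = 60000 Hz


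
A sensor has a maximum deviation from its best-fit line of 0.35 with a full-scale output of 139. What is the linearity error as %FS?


Linearity error = (max deviation / full scale) * 100%.
Linearity = (0.35 / 139) * 100
Linearity = 0.252 %FS

0.252 %FS


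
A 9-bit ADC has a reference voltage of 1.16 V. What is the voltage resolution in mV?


The resolution (LSB) of an ADC is Vref / 2^n.
LSB = 1.16 / 2^9
LSB = 1.16 / 512
LSB = 0.00226562 V = 2.265625 mV

2.265625 mV


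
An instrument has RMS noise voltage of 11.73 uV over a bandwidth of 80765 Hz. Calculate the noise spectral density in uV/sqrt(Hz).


Noise spectral density = Vrms / sqrt(BW).
NSD = 11.73 / sqrt(80765)
NSD = 11.73 / 284.1918
NSD = 0.0413 uV/sqrt(Hz)

0.0413 uV/sqrt(Hz)


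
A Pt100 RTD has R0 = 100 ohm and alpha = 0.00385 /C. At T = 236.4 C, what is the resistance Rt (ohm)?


The RTD equation: Rt = R0 * (1 + alpha * T).
Rt = 100 * (1 + 0.00385 * 236.4)
Rt = 100 * (1 + 0.91014)
Rt = 100 * 1.91014
Rt = 191.014 ohm

191.014 ohm


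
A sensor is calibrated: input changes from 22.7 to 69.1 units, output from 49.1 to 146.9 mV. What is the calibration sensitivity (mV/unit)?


Sensitivity = (y2 - y1) / (x2 - x1).
S = (146.9 - 49.1) / (69.1 - 22.7)
S = 97.8 / 46.4
S = 2.1078 mV/unit

2.1078 mV/unit


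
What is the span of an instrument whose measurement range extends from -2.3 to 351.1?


Span = upper range - lower range.
Span = 351.1 - (-2.3)
Span = 353.4

353.4


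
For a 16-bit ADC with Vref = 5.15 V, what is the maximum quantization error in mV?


The maximum quantization error is +/- LSB/2.
LSB = Vref / 2^n = 5.15 / 65536 = 7.858e-05 V
Max error = LSB / 2 = 7.858e-05 / 2 = 3.929e-05 V
Max error = 0.0393 mV

0.0393 mV


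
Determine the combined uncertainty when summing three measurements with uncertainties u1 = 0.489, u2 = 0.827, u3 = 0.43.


For a sum of independent quantities, uc = sqrt(u1^2 + u2^2 + u3^2).
uc = sqrt(0.489^2 + 0.827^2 + 0.43^2)
uc = sqrt(0.239121 + 0.683929 + 0.1849)
uc = 1.0526

1.0526


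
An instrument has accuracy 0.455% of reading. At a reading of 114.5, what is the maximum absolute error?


Absolute error = (accuracy% / 100) * reading.
Error = (0.455 / 100) * 114.5
Error = 0.00455 * 114.5
Error = 0.521

0.521


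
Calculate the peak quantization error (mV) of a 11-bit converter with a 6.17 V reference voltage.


The maximum quantization error is +/- LSB/2.
LSB = Vref / 2^n = 6.17 / 2048 = 0.0030127 V
Max error = LSB / 2 = 0.0030127 / 2 = 0.00150635 V
Max error = 1.5063 mV

1.5063 mV


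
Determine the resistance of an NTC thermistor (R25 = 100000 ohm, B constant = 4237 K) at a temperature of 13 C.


NTC thermistor equation: Rt = R25 * exp(B * (1/T - 1/T25)).
T in Kelvin: 286.15 K, T25 = 298.15 K
1/T - 1/T25 = 1/286.15 - 1/298.15 = 0.00014065
B * (1/T - 1/T25) = 4237 * 0.00014065 = 0.596
Rt = 100000 * exp(0.596) = 181475.7 ohm

181475.7 ohm


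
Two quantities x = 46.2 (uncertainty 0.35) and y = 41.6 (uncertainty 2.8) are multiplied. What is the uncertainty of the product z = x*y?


For a product z = x*y, the relative uncertainty is:
uz/z = sqrt((ux/x)^2 + (uy/y)^2)
Relative uncertainties: ux/x = 0.35/46.2 = 0.007576
uy/y = 2.8/41.6 = 0.067308
z = 46.2 * 41.6 = 1921.9
uz = 1921.9 * sqrt(0.007576^2 + 0.067308^2) = 130.177

130.177
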